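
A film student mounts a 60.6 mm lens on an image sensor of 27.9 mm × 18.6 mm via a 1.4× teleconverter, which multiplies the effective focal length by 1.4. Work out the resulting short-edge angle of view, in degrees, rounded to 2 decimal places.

12.51°

Effective focal length f = 60.6 × 1.4 = 84.84 mm.
α = 2·arctan(18.6 / (2 × 84.84)) = 2·arctan(0.10962) ≈ 12.5114°.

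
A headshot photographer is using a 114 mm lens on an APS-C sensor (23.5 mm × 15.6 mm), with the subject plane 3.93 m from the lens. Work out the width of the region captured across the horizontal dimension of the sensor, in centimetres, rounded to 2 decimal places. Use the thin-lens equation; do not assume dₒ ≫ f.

78.66 cm

dₒ: 3.93 m = 3930 mm.
Similar triangles through the lens centre give W/dₒ = w/dᵢ; with 1/f = 1/dₒ + 1/dᵢ this gives W = w·(dₒ − f)/f.
W = 23.5 mm × (3930 − 114) / 114 = 23.5 × 33.4737 ≈ 786.632 mm = 78.6632 cm.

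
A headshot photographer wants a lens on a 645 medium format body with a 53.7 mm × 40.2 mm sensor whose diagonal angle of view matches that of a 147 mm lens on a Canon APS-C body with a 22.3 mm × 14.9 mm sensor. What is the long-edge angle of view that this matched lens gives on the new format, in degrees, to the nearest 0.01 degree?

8.35°

Sensor diagonal = √(22.3² + 14.9²) = √719.3000 ≈ 26.8198 mm.
Sensor diagonal = √(53.7² + 40.2²) = √4499.7300 ≈ 67.0800 mm.
Equal diagonal AOV ⇒ f₂ = f₁ · 67.0800/26.8198 = 147 × 2.50114 ≈ 367.6677 mm.
Long-edge AOV on the new format = 2·arctan(53.7 / (2 × 367.6677)) = 2·arctan(0.07303) ≈ 8.3536°.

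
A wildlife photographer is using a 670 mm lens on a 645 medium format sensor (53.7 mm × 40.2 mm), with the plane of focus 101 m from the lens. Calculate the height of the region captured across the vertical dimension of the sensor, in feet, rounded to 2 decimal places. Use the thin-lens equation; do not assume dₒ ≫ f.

19.75 ft

dₒ: 101 m = 101000 mm.
Similar triangles through the lens centre give W/dₒ = h/dᵢ; with 1/f = 1/dₒ + 1/dᵢ this gives W = h·(dₒ − f)/f.
W = 40.2 mm × (101000 − 670) / 670 = 40.2 × 149.7463 ≈ 6019.800 mm = 6019.800/304.8 ft = 19.75 ft.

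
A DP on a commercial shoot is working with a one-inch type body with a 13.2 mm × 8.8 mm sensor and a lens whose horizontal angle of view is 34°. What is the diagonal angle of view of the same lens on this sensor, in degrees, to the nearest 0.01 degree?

From the horizontal AOV: f = 13.2 / (2·tan(17°)) = 13.2 / 0.61146 ≈ 21.5876 mm.
Sensor diagonal = √(13.2² + 8.8²) = √251.6800 ≈ 15.8644 mm.
Diagonal AOV = 2·arctan(15.8644 / (2 × 21.5876)) = 2·arctan(0.36744) ≈ 40.3510°.

40.35°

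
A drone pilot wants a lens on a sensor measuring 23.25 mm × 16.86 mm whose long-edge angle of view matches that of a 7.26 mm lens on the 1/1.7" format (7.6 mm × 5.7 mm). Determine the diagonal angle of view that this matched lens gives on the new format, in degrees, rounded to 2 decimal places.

Equal long-edge AOV ⇒ f₂ = f₁ · 23.25/7.6 = 7.26 × 3.05921 ≈ 22.2099 mm.
Sensor diagonal = √(23.25² + 16.86²) = √824.8221 ≈ 28.7197 mm.
Diagonal AOV on the new format = 2·arctan(28.7197 / (2 × 22.2099)) = 2·arctan(0.64655) ≈ 65.7696°.

65.77°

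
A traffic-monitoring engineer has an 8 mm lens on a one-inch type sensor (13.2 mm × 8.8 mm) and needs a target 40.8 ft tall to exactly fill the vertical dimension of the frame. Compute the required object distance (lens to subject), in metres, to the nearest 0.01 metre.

11.31 m

W: 40.8 ft × 304.8 mm/ft = 12435.84 mm.
Magnification m = h/W = dᵢ/dₒ; combined with 1/f = 1/dₒ + 1/dᵢ this gives dₒ = f·(1 + W/h).
dₒ = 8 mm × (1 + 12435.8/8.8) = 8 × 1414.1636 ≈ 11313.309 mm = 11.3133 m.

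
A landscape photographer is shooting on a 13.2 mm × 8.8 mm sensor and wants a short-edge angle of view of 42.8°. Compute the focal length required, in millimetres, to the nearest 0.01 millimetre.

From α = 2·arctan(h/2f) we get f = h / (2·tan(α/2)).
With h = 8.8 mm and α/2 = 21.4°, tan(α/2) ≈ 0.39190, so f ≈ 8.8 / 0.78379 ≈ 11.2275 mm.

11.23 mm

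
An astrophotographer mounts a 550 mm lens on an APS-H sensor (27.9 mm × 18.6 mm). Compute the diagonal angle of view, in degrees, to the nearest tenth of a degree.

3.5°

Sensor diagonal = √(27.9² + 18.6²) = √1124.3700 ≈ 33.5316 mm.
Angle of view α = 2·arctan(d/2f) with d = 33.5316 mm and f = 550 mm.
d/2f = 0.03048; arctan(0.03048) ≈ 1.7460°, so α ≈ 3.4920°.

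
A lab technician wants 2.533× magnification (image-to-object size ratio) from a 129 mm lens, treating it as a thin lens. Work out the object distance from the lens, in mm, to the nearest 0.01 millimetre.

179.93 mm

With m = dᵢ/dₒ and 1/f = 1/dₒ + 1/dᵢ, substituting dᵢ = m·dₒ gives 1/f = (1 + 1/m)/dₒ, hence dₒ = f·(1 + 1/m).
dₒ = 129 × (1 + 1/2.533) = 129 × 1.39479 ≈ 179.928 mm.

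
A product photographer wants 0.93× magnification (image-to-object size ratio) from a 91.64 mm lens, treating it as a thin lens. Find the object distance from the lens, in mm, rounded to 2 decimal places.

With m = dᵢ/dₒ and 1/f = 1/dₒ + 1/dᵢ, substituting dᵢ = m·dₒ gives 1/f = (1 + 1/m)/dₒ, hence dₒ = f·(1 + 1/m).
dₒ = 91.64 × (1 + 1/0.93) = 91.64 × 2.07527 ≈ 190.178 mm.

190.18 mm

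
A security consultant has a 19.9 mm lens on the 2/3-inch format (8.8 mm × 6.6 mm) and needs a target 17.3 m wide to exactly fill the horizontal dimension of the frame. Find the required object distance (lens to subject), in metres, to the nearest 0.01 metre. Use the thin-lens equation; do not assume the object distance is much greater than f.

W: 17.3 m = 17300 mm.
Magnification m = w/W = dᵢ/dₒ; combined with 1/f = 1/dₒ + 1/dᵢ this gives dₒ = f·(1 + W/w).
dₒ = 19.9 mm × (1 + 17300/8.8) = 19.9 × 1966.9091 ≈ 39141.491 mm = 39.1415 m.

39.14 m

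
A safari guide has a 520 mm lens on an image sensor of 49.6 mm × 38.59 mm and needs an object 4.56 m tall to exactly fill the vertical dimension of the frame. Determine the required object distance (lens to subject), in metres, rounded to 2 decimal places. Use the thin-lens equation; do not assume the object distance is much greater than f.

W: 4.56 m = 4560 mm.
Magnification m = h/W = dᵢ/dₒ; combined with 1/f = 1/dₒ + 1/dᵢ this gives dₒ = f·(1 + W/h).
dₒ = 520 mm × (1 + 4560/38.59) = 520 × 119.1653 ≈ 61965.970 mm = 61.966 m.

61.97 m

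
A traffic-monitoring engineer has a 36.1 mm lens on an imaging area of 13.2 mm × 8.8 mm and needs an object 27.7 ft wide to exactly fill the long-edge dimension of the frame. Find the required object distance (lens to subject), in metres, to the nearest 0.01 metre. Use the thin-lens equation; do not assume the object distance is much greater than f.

23.13 m

W: 27.7 ft × 304.8 mm/ft = 8442.96 mm.
Magnification m = w/W = dᵢ/dₒ; combined with 1/f = 1/dₒ + 1/dᵢ this gives dₒ = f·(1 + W/w).
dₒ = 36.1 mm × (1 + 8442.96/13.2) = 36.1 × 640.6182 ≈ 23126.316 mm = 23.1263 m.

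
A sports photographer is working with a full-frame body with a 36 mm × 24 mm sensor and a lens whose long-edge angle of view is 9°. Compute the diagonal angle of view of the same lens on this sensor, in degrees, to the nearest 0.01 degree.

10.81°

From the long-edge AOV: f = 36 / (2·tan(4.5°)) = 36 / 0.15740 ≈ 228.7117 mm.
Sensor diagonal = √(36² + 24²) = √1872.0000 ≈ 43.2666 mm.
Diagonal AOV = 2·arctan(43.2666 / (2 × 228.7117)) = 2·arctan(0.09459) ≈ 10.8068°.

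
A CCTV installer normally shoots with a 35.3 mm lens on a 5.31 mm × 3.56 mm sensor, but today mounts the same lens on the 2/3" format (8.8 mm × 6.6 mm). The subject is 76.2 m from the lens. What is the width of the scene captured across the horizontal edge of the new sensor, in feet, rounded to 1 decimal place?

62.3 ft

The focal length stays 35.3 mm; the relevant sensor dimension is now w = 8.8 mm. Object distance dₒ = 76.2 m = 76200 mm.
Thin-lens field width W = w·(dₒ − f)/f = 8.8 × (76200 − 35.3)/35.3 ≈ 18987.234 mm = 18987.234/304.8 ft = 62.2941 ft.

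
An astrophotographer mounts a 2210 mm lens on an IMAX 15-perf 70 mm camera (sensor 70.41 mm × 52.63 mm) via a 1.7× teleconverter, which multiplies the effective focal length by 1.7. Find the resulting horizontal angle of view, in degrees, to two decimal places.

1.07°

Effective focal length f = 2210 × 1.7 = 3757 mm.
α = 2·arctan(70.41 / (2 × 3757)) = 2·arctan(0.00937) ≈ 1.0737°.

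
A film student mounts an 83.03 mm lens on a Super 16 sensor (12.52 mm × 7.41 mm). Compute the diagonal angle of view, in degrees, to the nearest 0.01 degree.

Sensor diagonal = √(12.52² + 7.41²) = √211.6585 ≈ 14.5485 mm.
Angle of view α = 2·arctan(d/2f) with d = 14.5485 mm and f = 83.03 mm.
d/2f = 0.08761; arctan(0.08761) ≈ 5.0069°, so α ≈ 10.0138°.

10.01°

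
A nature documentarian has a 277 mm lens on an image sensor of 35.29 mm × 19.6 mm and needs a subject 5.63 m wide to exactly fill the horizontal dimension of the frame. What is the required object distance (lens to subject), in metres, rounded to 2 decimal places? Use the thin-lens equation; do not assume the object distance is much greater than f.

44.47 m

W: 5.63 m = 5630 mm.
Magnification m = w/W = dᵢ/dₒ; combined with 1/f = 1/dₒ + 1/dᵢ this gives dₒ = f·(1 + W/w).
dₒ = 277 mm × (1 + 5630/35.29) = 277 × 160.5353 ≈ 44468.272 mm = 44.4683 m.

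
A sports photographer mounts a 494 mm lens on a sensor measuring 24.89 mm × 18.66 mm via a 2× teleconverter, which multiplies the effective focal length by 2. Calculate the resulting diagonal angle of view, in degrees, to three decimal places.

1.804°

Effective focal length f = 494 × 2 = 988 mm.
Sensor diagonal = √(24.89² + 18.66²) = √967.7077 ≈ 31.1080 mm.
α = 2·arctan(31.108 / (2 × 988)) = 2·arctan(0.01574) ≈ 1.8039°.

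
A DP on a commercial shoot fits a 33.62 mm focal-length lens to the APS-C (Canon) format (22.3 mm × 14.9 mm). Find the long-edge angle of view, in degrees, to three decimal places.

36.696°

Angle of view α = 2·arctan(w/2f) with w = 22.3 mm and f = 33.62 mm.
w/2f = 0.33165; arctan(0.33165) ≈ 18.3480°, so α ≈ 36.6960°.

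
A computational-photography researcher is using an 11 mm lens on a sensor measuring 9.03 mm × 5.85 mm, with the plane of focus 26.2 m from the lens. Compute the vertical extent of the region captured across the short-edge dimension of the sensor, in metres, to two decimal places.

dₒ: 26.2 m = 26200 mm.
Similar triangles through the lens centre give W/dₒ = h/dᵢ; with 1/f = 1/dₒ + 1/dᵢ this gives W = h·(dₒ − f)/f.
W = 5.85 mm × (26200 − 11) / 11 = 5.85 × 2380.8182 ≈ 13927.786 mm = 13.9278 m.

13.93 m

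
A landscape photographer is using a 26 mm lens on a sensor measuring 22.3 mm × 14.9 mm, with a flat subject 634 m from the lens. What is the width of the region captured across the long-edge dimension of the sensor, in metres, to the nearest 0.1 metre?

543.8 m

dₒ: 634 m = 634000 mm.
Similar triangles through the lens centre give W/dₒ = w/dᵢ; with 1/f = 1/dₒ + 1/dᵢ this gives W = w·(dₒ − f)/f.
W = 22.3 mm × (634000 − 26) / 26 = 22.3 × 24383.6154 ≈ 543754.623 mm = 543.755 m.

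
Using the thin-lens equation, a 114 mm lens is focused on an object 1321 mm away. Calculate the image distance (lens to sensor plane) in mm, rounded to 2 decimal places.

124.77 mm

1/dᵢ = 1/f − 1/dₒ = 1/114 − 1/1321 = 0.0080149 mm⁻¹.
dᵢ = 1/0.0080149 ≈ 124.7672 mm.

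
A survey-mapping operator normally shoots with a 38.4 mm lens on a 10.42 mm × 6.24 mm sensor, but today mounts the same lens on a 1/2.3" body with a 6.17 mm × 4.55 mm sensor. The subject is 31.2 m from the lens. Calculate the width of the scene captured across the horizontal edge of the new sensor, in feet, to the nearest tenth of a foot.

16.4 ft

The focal length stays 38.4 mm; the relevant sensor dimension is now w = 6.17 mm. Object distance dₒ = 31.2 m = 31200 mm.
Thin-lens field width W = w·(dₒ − f)/f = 6.17 × (31200 − 38.4)/38.4 ≈ 5006.955 mm = 5006.955/304.8 ft = 16.427 ft.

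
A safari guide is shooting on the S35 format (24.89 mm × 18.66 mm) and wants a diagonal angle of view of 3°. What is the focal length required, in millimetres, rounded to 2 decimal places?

Sensor diagonal = √(24.89² + 18.66²) = √967.7077 ≈ 31.1080 mm.
From α = 2·arctan(d/2f) we get f = d / (2·tan(α/2)).
With d = 31.1080 mm and α/2 = 1.5°, tan(α/2) ≈ 0.02619, so f ≈ 31.1080 / 0.05237 ≈ 593.9833 mm.

593.98 mm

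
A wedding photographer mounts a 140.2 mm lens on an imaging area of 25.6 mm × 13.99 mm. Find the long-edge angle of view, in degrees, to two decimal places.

10.43°

Angle of view α = 2·arctan(w/2f) with w = 25.6 mm and f = 140.2 mm.
w/2f = 0.09130; arctan(0.09130) ≈ 5.2165°, so α ≈ 10.4331°.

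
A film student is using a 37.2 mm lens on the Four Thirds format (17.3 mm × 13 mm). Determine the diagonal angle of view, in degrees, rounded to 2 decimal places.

Sensor diagonal = √(17.3² + 13²) = √468.2900 ≈ 21.6400 mm.
Angle of view α = 2·arctan(d/2f) with d = 21.6400 mm and f = 37.2 mm.
d/2f = 0.29086; arctan(0.29086) ≈ 16.2176°, so α ≈ 32.4352°.

32.44°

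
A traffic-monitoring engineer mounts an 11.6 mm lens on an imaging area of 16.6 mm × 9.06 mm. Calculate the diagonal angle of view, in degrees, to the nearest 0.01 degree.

78.37°

Sensor diagonal = √(16.6² + 9.06²) = √357.6436 ≈ 18.9115 mm.
Angle of view α = 2·arctan(d/2f) with d = 18.9115 mm and f = 11.6 mm.
d/2f = 0.81515; arctan(0.81515) ≈ 39.1852°, so α ≈ 78.3704°.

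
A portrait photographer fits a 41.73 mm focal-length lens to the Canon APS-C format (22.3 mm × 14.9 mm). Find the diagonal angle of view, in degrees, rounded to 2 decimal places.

Sensor diagonal = √(22.3² + 14.9²) = √719.3000 ≈ 26.8198 mm.
Angle of view α = 2·arctan(d/2f) with d = 26.8198 mm and f = 41.73 mm.
d/2f = 0.32135; arctan(0.32135) ≈ 17.8147°, so α ≈ 35.6295°.

35.63°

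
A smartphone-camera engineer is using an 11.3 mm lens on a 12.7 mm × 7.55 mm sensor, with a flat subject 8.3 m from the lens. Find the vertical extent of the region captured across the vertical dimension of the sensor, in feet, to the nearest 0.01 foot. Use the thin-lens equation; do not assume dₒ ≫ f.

dₒ: 8.3 m = 8300 mm.
Similar triangles through the lens centre give W/dₒ = h/dᵢ; with 1/f = 1/dₒ + 1/dᵢ this gives W = h·(dₒ − f)/f.
W = 7.55 mm × (8300 − 11.3) / 11.3 = 7.55 × 733.5133 ≈ 5538.025 mm = 5538.025/304.8 ft = 18.1694 ft.

18.17 ft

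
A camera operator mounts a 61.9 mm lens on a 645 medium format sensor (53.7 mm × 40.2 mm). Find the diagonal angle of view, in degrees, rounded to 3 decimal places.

Sensor diagonal = √(53.7² + 40.2²) = √4499.7300 ≈ 67.0800 mm.
Angle of view α = 2·arctan(d/2f) with d = 67.0800 mm and f = 61.9 mm.
d/2f = 0.54184; arctan(0.54184) ≈ 28.4507°, so α ≈ 56.9014°.

56.901°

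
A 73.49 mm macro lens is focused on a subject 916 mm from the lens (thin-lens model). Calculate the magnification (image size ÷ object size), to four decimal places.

0.0872×

Thin lens: 1/f = 1/dₒ + 1/dᵢ → 1/dᵢ = 1/73.49 − 1/916 = 0.0125156 mm⁻¹, so dᵢ ≈ 79.9003 mm.
Magnification m = dᵢ/dₒ = 79.9003/916 ≈ 0.08723.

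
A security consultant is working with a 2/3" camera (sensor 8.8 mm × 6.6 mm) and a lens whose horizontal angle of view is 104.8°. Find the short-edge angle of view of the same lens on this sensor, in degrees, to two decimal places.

88.48°

From the horizontal AOV: f = 8.8 / (2·tan(52.4°)) = 8.8 / 2.59705 ≈ 3.3885 mm.
Short-edge AOV = 2·arctan(6.6 / (2 × 3.3885)) = 2·arctan(0.97389) ≈ 88.4846°.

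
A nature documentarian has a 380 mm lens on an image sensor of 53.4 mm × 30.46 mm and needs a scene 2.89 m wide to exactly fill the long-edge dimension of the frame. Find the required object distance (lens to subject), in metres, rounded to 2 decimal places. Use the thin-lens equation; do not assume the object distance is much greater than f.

W: 2.89 m = 2890 mm.
Magnification m = w/W = dᵢ/dₒ; combined with 1/f = 1/dₒ + 1/dᵢ this gives dₒ = f·(1 + W/w).
dₒ = 380 mm × (1 + 2890/53.4) = 380 × 55.1199 ≈ 20945.543 mm = 20.9455 m.

20.95 m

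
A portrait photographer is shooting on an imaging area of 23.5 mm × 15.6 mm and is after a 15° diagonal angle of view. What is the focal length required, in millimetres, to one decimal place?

107.1 mm

Sensor diagonal = √(23.5² + 15.6²) = √795.6100 ≈ 28.2066 mm.
From α = 2·arctan(d/2f) we get f = d / (2·tan(α/2)).
With d = 28.2066 mm and α/2 = 7.5°, tan(α/2) ≈ 0.13165, so f ≈ 28.2066 / 0.26330 ≈ 107.1250 mm.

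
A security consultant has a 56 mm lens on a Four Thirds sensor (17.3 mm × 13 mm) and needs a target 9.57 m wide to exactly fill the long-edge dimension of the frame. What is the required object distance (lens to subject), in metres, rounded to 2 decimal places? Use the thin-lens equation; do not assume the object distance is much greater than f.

W: 9.57 m = 9570 mm.
Magnification m = w/W = dᵢ/dₒ; combined with 1/f = 1/dₒ + 1/dᵢ this gives dₒ = f·(1 + W/w).
dₒ = 56 mm × (1 + 9570/17.3) = 56 × 554.1792 ≈ 31034.035 mm = 31.034 m.

31.03 m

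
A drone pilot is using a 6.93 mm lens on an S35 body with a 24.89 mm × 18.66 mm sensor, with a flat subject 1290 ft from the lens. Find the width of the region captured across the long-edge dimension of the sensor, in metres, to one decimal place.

dₒ: 1290 ft × 304.8 mm/ft = 393191.99 mm.
Similar triangles through the lens centre give W/dₒ = w/dᵢ; with 1/f = 1/dₒ + 1/dᵢ this gives W = w·(dₒ − f)/f.
W = 24.89 mm × (393192 − 6.93) / 6.93 = 24.89 × 56736.6605 ≈ 1412175.480 mm = 1412.18 m.

1412.2 m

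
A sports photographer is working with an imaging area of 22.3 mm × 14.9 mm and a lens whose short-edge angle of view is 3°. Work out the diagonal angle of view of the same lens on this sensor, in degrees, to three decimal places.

From the short-edge AOV: f = 14.9 / (2·tan(1.5°)) = 14.9 / 0.05237 ≈ 284.5040 mm.
Sensor diagonal = √(22.3² + 14.9²) = √719.3000 ≈ 26.8198 mm.
Diagonal AOV = 2·arctan(26.8198 / (2 × 284.5040)) = 2·arctan(0.04713) ≈ 5.3972°.

5.397°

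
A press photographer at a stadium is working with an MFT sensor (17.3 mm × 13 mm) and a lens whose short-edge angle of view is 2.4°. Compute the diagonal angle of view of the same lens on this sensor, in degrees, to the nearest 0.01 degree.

3.99°

From the short-edge AOV: f = 13 / (2·tan(1.2°)) = 13 / 0.04189 ≈ 310.3068 mm.
Sensor diagonal = √(17.3² + 13²) = √468.2900 ≈ 21.6400 mm.
Diagonal AOV = 2·arctan(21.6400 / (2 × 310.3068)) = 2·arctan(0.03487) ≈ 3.9940°.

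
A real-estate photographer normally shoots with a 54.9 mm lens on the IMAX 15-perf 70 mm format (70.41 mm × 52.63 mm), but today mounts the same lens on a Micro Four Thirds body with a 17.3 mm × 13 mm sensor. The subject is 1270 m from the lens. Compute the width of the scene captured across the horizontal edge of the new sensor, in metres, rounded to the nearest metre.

400 m

The focal length stays 54.9 mm; the relevant sensor dimension is now w = 17.3 mm. Object distance dₒ = 1270 m = 1.27e+06 mm.
Thin-lens field width W = w·(dₒ − f)/f = 17.3 × (1.27e+06 − 54.9)/54.9 ≈ 400183.064 mm = 400.183 m.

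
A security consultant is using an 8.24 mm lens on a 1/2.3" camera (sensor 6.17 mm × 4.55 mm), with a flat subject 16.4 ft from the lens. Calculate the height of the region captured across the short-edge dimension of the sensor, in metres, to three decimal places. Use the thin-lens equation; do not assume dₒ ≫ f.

2.756 m

dₒ: 16.4 ft × 304.8 mm/ft = 4998.72 mm.
Similar triangles through the lens centre give W/dₒ = h/dᵢ; with 1/f = 1/dₒ + 1/dᵢ this gives W = h·(dₒ − f)/f.
W = 4.55 mm × (4998.72 − 8.24) / 8.24 = 4.55 × 605.6408 ≈ 2755.665 mm = 2.75567 m.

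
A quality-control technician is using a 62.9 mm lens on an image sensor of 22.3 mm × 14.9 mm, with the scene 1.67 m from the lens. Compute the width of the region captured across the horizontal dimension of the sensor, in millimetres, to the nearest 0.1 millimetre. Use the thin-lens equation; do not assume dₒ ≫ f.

dₒ: 1.67 m = 1670 mm.
Similar triangles through the lens centre give W/dₒ = w/dᵢ; with 1/f = 1/dₒ + 1/dᵢ this gives W = w·(dₒ − f)/f.
W = 22.3 mm × (1670 − 62.9) / 62.9 = 22.3 × 25.5501 ≈ 569.767 mm.

569.8 mm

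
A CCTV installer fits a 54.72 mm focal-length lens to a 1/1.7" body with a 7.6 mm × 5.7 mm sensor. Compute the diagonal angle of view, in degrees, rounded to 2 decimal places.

Sensor diagonal = √(7.6² + 5.7²) = √90.2500 ≈ 9.5000 mm.
Angle of view α = 2·arctan(d/2f) with d = 9.5000 mm and f = 54.72 mm.
d/2f = 0.08681; arctan(0.08681) ≈ 4.9612°, so α ≈ 9.9223°.

9.92°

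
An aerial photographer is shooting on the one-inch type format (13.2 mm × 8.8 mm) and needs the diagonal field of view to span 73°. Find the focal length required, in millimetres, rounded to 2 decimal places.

Sensor diagonal = √(13.2² + 8.8²) = √251.6800 ≈ 15.8644 mm.
From α = 2·arctan(d/2f) we get f = d / (2·tan(α/2)).
With d = 15.8644 mm and α/2 = 36.5°, tan(α/2) ≈ 0.73996, so f ≈ 15.8644 / 1.47992 ≈ 10.7198 mm.

10.72 mm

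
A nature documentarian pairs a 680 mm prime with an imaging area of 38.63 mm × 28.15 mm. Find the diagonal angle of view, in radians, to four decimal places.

Sensor diagonal = √(38.63² + 28.15²) = √2284.6994 ≈ 47.7985 mm.
Angle of view α = 2·arctan(d/2f) with d = 47.7985 mm and f = 680 mm.
d/2f = 0.03515; arctan(0.03515) ≈ 0.0351 rad, so α ≈ 0.0703 rad.

0.0703 rad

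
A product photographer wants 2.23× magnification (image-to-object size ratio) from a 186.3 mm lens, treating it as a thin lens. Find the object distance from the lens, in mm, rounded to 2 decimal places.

With m = dᵢ/dₒ and 1/f = 1/dₒ + 1/dᵢ, substituting dᵢ = m·dₒ gives 1/f = (1 + 1/m)/dₒ, hence dₒ = f·(1 + 1/m).
dₒ = 186.3 × (1 + 1/2.23) = 186.3 × 1.44843 ≈ 269.843 mm.

269.84 mm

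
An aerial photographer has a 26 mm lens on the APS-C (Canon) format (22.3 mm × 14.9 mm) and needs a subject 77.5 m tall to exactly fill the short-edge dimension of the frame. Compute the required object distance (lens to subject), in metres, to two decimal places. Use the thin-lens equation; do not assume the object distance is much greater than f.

135.26 m

W: 77.5 m = 77500 mm.
Magnification m = h/W = dᵢ/dₒ; combined with 1/f = 1/dₒ + 1/dᵢ this gives dₒ = f·(1 + W/h).
dₒ = 26 mm × (1 + 77500/14.9) = 26 × 5202.3423 ≈ 135260.899 mm = 135.261 m.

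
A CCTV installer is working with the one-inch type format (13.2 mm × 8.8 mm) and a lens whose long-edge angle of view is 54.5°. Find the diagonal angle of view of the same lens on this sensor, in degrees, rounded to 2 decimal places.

63.51°

From the long-edge AOV: f = 13.2 / (2·tan(27.25°)) = 13.2 / 1.03007 ≈ 12.8147 mm.
Sensor diagonal = √(13.2² + 8.8²) = √251.6800 ≈ 15.8644 mm.
Diagonal AOV = 2·arctan(15.8644 / (2 × 12.8147)) = 2·arctan(0.61899) ≈ 63.5145°.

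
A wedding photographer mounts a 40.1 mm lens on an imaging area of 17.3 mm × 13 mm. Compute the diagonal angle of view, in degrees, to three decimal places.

30.201°

Sensor diagonal = √(17.3² + 13²) = √468.2900 ≈ 21.6400 mm.
Angle of view α = 2·arctan(d/2f) with d = 21.6400 mm and f = 40.1 mm.
d/2f = 0.26983; arctan(0.26983) ≈ 15.1003°, so α ≈ 30.2005°.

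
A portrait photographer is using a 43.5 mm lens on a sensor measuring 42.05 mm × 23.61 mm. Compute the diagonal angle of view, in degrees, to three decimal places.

Sensor diagonal = √(42.05² + 23.61²) = √2325.6346 ≈ 48.2248 mm.
Angle of view α = 2·arctan(d/2f) with d = 48.2248 mm and f = 43.5 mm.
d/2f = 0.55431; arctan(0.55431) ≈ 29.0000°, so α ≈ 57.9999°.

58.000°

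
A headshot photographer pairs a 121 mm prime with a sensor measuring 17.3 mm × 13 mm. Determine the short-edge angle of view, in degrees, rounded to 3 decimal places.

6.150°

Angle of view α = 2·arctan(h/2f) with h = 13 mm and f = 121 mm.
h/2f = 0.05372; arctan(0.05372) ≈ 3.0749°, so α ≈ 6.1498°.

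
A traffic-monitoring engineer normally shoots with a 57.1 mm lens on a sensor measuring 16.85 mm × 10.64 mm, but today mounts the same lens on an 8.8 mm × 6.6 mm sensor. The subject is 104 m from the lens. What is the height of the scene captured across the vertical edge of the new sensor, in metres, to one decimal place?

The focal length stays 57.1 mm; the relevant sensor dimension is now h = 6.6 mm. Object distance dₒ = 104 m = 104000 mm.
Thin-lens field height W = h·(dₒ − f)/f = 6.6 × (104000 − 57.1)/57.1 ≈ 12014.416 mm = 12.0144 m.

12.0 m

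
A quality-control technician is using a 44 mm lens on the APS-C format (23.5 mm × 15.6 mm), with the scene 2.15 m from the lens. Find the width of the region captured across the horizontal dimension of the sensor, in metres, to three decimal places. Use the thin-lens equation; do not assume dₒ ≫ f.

1.125 m

dₒ: 2.15 m = 2150 mm.
Similar triangles through the lens centre give W/dₒ = w/dᵢ; with 1/f = 1/dₒ + 1/dᵢ this gives W = w·(dₒ − f)/f.
W = 23.5 mm × (2150 − 44) / 44 = 23.5 × 47.8636 ≈ 1124.795 mm = 1.1248 m.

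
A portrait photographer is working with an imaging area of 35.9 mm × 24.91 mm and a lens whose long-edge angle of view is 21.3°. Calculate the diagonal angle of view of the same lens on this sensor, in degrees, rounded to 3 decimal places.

25.784°

From the long-edge AOV: f = 35.9 / (2·tan(10.65°)) = 35.9 / 0.37610 ≈ 95.4542 mm.
Sensor diagonal = √(35.9² + 24.91²) = √1909.3181 ≈ 43.6957 mm.
Diagonal AOV = 2·arctan(43.6957 / (2 × 95.4542)) = 2·arctan(0.22888) ≈ 25.7840°.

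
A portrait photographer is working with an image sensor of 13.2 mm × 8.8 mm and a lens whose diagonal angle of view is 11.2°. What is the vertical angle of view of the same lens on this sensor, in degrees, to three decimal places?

Sensor diagonal = √(13.2² + 8.8²) = √251.6800 ≈ 15.8644 mm.
From the diagonal AOV: f = 15.8644 / (2·tan(5.6°)) = 15.8644 / 0.19610 ≈ 80.8990 mm.
Vertical AOV = 2·arctan(8.8 / (2 × 80.8990)) = 2·arctan(0.05439) ≈ 6.2264°.

6.226°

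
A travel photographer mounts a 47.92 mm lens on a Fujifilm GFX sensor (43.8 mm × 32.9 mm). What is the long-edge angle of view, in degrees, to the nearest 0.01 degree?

49.12°

Angle of view α = 2·arctan(w/2f) with w = 43.8 mm and f = 47.92 mm.
w/2f = 0.45701; arctan(0.45701) ≈ 24.5610°, so α ≈ 49.1219°.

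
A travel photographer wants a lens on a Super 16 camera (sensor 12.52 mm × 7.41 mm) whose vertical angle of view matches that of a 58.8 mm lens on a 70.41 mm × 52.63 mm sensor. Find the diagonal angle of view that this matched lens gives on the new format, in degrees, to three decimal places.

82.610°

Equal vertical AOV ⇒ f₂ = f₁ · 7.41/52.63 = 58.8 × 0.14079 ≈ 8.2787 mm.
Sensor diagonal = √(12.52² + 7.41²) = √211.6585 ≈ 14.5485 mm.
Diagonal AOV on the new format = 2·arctan(14.5485 / (2 × 8.2787)) = 2·arctan(0.87867) ≈ 82.6096°.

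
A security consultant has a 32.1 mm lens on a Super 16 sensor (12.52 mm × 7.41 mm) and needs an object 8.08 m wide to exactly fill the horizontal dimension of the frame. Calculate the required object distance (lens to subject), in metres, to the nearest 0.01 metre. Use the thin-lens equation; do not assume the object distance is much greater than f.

W: 8.08 m = 8080 mm.
Magnification m = w/W = dᵢ/dₒ; combined with 1/f = 1/dₒ + 1/dᵢ this gives dₒ = f·(1 + W/w).
dₒ = 32.1 mm × (1 + 8080/12.52) = 32.1 × 646.3674 ≈ 20748.394 mm = 20.7484 m.

20.75 m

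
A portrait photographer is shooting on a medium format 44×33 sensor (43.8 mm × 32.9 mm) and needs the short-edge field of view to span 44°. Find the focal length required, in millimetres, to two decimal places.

40.72 mm

From α = 2·arctan(h/2f) we get f = h / (2·tan(α/2)).
With h = 32.9 mm and α/2 = 22°, tan(α/2) ≈ 0.40403, so f ≈ 32.9 / 0.80805 ≈ 40.7152 mm.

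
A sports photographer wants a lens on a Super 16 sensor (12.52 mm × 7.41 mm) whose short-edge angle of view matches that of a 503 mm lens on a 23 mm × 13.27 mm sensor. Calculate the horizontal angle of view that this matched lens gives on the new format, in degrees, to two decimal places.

Equal short-edge AOV ⇒ f₂ = f₁ · 7.41/13.27 = 503 × 0.55840 ≈ 280.8764 mm.
Horizontal AOV on the new format = 2·arctan(12.52 / (2 × 280.8764)) = 2·arctan(0.02229) ≈ 2.5535°.

2.55°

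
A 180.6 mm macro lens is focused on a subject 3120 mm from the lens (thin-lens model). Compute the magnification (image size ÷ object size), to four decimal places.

0.0614×

Thin lens: 1/f = 1/dₒ + 1/dᵢ → 1/dᵢ = 1/180.6 − 1/3120 = 0.0052166 mm⁻¹, so dᵢ ≈ 191.6963 mm.
Magnification m = dᵢ/dₒ = 191.6963/3120 ≈ 0.06144.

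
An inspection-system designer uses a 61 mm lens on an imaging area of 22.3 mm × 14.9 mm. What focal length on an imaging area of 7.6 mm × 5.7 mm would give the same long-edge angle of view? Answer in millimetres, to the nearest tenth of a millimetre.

20.8 mm

Equal angle of view means equal width/f ratio, so f₂ = f₁ · (width₂/width₁) = 61 × 7.6/22.3.
f₂ = 61 × 0.34081 ≈ 20.789 mm.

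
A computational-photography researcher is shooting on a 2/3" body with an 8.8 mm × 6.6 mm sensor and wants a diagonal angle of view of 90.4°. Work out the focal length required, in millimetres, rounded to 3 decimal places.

5.462 mm

Sensor diagonal = √(8.8² + 6.6²) = √121.0000 ≈ 11.0000 mm.
From α = 2·arctan(d/2f) we get f = d / (2·tan(α/2)).
With d = 11.0000 mm and α/2 = 45.2°, tan(α/2) ≈ 1.00701, so f ≈ 11.0000 / 2.01401 ≈ 5.4617 mm.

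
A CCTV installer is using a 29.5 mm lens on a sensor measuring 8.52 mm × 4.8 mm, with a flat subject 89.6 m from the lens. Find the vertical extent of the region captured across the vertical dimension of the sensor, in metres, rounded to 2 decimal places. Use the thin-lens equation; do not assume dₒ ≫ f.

14.57 m

dₒ: 89.6 m = 89600 mm.
Similar triangles through the lens centre give W/dₒ = h/dᵢ; with 1/f = 1/dₒ + 1/dᵢ this gives W = h·(dₒ − f)/f.
W = 4.8 mm × (89600 − 29.5) / 29.5 = 4.8 × 3036.2881 ≈ 14574.183 mm = 14.5742 m.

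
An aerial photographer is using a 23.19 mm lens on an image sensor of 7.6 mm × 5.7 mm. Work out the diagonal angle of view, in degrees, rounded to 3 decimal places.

23.152°

Sensor diagonal = √(7.6² + 5.7²) = √90.2500 ≈ 9.5000 mm.
Angle of view α = 2·arctan(d/2f) with d = 9.5000 mm and f = 23.19 mm.
d/2f = 0.20483; arctan(0.20483) ≈ 11.5758°, so α ≈ 23.1515°.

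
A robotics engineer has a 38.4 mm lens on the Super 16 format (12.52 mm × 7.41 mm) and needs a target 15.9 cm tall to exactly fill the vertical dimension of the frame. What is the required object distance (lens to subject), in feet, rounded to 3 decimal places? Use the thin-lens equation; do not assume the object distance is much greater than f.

2.829 ft

W: 15.9 cm = 159 mm.
Magnification m = h/W = dᵢ/dₒ; combined with 1/f = 1/dₒ + 1/dᵢ this gives dₒ = f·(1 + W/h).
dₒ = 38.4 mm × (1 + 159/7.41) = 38.4 × 22.4575 ≈ 862.368 mm = 862.368/304.8 ft = 2.82929 ft.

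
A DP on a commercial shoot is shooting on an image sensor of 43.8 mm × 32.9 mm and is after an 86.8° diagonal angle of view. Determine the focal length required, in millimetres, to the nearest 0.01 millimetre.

Sensor diagonal = √(43.8² + 32.9²) = √3000.8500 ≈ 54.7800 mm.
From α = 2·arctan(d/2f) we get f = d / (2·tan(α/2)).
With d = 54.7800 mm and α/2 = 43.4°, tan(α/2) ≈ 0.94565, so f ≈ 54.7800 / 1.89131 ≈ 28.9641 mm.

28.96 mm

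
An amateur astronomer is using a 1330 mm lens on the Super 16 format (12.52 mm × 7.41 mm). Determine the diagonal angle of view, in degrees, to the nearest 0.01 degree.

Sensor diagonal = √(12.52² + 7.41²) = √211.6585 ≈ 14.5485 mm.
Angle of view α = 2·arctan(d/2f) with d = 14.5485 mm and f = 1330 mm.
d/2f = 0.00547; arctan(0.00547) ≈ 0.3134°, so α ≈ 0.6267°.

0.63°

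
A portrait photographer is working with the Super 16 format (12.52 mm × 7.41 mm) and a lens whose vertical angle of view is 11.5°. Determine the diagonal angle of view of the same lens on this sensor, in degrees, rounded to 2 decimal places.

22.37°

From the vertical AOV: f = 7.41 / (2·tan(5.75°)) = 7.41 / 0.20139 ≈ 36.7944 mm.
Sensor diagonal = √(12.52² + 7.41²) = √211.6585 ≈ 14.5485 mm.
Diagonal AOV = 2·arctan(14.5485 / (2 × 36.7944)) = 2·arctan(0.19770) ≈ 22.3663°.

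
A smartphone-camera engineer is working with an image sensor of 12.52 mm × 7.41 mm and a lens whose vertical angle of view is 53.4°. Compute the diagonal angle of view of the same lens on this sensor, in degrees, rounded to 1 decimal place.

From the vertical AOV: f = 7.41 / (2·tan(26.7°)) = 7.41 / 1.00590 ≈ 7.3666 mm.
Sensor diagonal = √(12.52² + 7.41²) = √211.6585 ≈ 14.5485 mm.
Diagonal AOV = 2·arctan(14.5485 / (2 × 7.3666)) = 2·arctan(0.98747) ≈ 89.2774°.

89.3°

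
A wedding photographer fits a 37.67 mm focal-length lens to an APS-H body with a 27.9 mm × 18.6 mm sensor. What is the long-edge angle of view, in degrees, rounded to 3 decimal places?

Angle of view α = 2·arctan(w/2f) with w = 27.9 mm and f = 37.67 mm.
w/2f = 0.37032; arctan(0.37032) ≈ 20.3207°, so α ≈ 40.6413°.

40.641°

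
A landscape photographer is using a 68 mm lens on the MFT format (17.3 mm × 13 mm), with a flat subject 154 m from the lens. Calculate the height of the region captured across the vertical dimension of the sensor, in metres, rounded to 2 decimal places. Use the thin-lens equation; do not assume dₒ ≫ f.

dₒ: 154 m = 154000 mm.
Similar triangles through the lens centre give W/dₒ = h/dᵢ; with 1/f = 1/dₒ + 1/dᵢ this gives W = h·(dₒ − f)/f.
W = 13 mm × (154000 − 68) / 68 = 13 × 2263.7059 ≈ 29428.176 mm = 29.4282 m.

29.43 m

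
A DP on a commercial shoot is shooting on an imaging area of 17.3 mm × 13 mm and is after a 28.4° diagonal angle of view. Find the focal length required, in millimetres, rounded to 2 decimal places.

42.76 mm

Sensor diagonal = √(17.3² + 13²) = √468.2900 ≈ 21.6400 mm.
From α = 2·arctan(d/2f) we get f = d / (2·tan(α/2)).
With d = 21.6400 mm and α/2 = 14.2°, tan(α/2) ≈ 0.25304, so f ≈ 21.6400 / 0.50608 ≈ 42.7602 mm.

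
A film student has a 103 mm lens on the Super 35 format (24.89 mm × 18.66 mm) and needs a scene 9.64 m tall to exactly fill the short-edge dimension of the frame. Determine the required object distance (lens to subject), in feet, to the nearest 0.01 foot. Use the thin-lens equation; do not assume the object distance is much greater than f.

174.92 ft

W: 9.64 m = 9640 mm.
Magnification m = h/W = dᵢ/dₒ; combined with 1/f = 1/dₒ + 1/dᵢ this gives dₒ = f·(1 + W/h).
dₒ = 103 mm × (1 + 9640/18.66) = 103 × 517.6131 ≈ 53314.147 mm = 53314.147/304.8 ft = 174.915 ft.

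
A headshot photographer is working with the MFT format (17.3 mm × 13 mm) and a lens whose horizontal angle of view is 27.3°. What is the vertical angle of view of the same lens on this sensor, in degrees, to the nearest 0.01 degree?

20.68°

From the horizontal AOV: f = 17.3 / (2·tan(13.65°)) = 17.3 / 0.48570 ≈ 35.6188 mm.
Vertical AOV = 2·arctan(13 / (2 × 35.6188)) = 2·arctan(0.18249) ≈ 20.6840°.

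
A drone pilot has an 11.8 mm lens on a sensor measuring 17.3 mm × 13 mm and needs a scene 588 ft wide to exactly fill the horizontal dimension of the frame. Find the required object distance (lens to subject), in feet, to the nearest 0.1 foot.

W: 588 ft × 304.8 mm/ft = 179222.39 mm.
Magnification m = w/W = dᵢ/dₒ; combined with 1/f = 1/dₒ + 1/dᵢ this gives dₒ = f·(1 + W/w).
dₒ = 11.8 mm × (1 + 179222/17.3) = 11.8 × 10360.6760 ≈ 122255.976 mm = 122255.976/304.8 ft = 401.102 ft.

401.1 ft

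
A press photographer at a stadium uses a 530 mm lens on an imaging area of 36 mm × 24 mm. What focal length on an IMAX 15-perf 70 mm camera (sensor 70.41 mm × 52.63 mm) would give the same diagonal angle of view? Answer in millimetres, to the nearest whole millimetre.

Sensor diagonal = √(36² + 24²) = √1872.0000 ≈ 43.2666 mm.
Sensor diagonal = √(70.41² + 52.63²) = √7727.4850 ≈ 87.9061 mm.
Equal angle of view means equal diagonal/f ratio, so f₂ = f₁ · (diagonal₂/diagonal₁) = 530 × 87.9061/43.2666.
f₂ = 530 × 2.03173 ≈ 1076.817 mm.

1077 mm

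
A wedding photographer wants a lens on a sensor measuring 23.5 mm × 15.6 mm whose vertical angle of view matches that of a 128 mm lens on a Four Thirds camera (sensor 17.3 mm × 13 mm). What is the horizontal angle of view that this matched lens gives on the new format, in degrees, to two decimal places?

8.75°

Equal vertical AOV ⇒ f₂ = f₁ · 15.6/13 = 128 × 1.20000 ≈ 153.6000 mm.
Horizontal AOV on the new format = 2·arctan(23.5 / (2 × 153.6000)) = 2·arctan(0.07650) ≈ 8.7489°.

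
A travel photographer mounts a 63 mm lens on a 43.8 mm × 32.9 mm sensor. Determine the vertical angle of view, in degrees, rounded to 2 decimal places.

Angle of view α = 2·arctan(h/2f) with h = 32.9 mm and f = 63 mm.
h/2f = 0.26111; arctan(0.26111) ≈ 14.6338°, so α ≈ 29.2677°.

29.27°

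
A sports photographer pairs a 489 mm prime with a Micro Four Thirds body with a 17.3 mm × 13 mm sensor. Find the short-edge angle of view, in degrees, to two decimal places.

Angle of view α = 2·arctan(h/2f) with h = 13 mm and f = 489 mm.
h/2f = 0.01329; arctan(0.01329) ≈ 0.7616°, so α ≈ 1.5231°.

1.52°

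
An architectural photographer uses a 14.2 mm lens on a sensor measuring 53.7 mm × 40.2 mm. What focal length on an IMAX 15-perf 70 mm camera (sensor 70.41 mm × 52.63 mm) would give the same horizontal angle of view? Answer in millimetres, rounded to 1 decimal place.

18.6 mm

Equal angle of view means equal width/f ratio, so f₂ = f₁ · (width₂/width₁) = 14.2 × 70.41/53.7.
f₂ = 14.2 × 1.31117 ≈ 18.619 mm.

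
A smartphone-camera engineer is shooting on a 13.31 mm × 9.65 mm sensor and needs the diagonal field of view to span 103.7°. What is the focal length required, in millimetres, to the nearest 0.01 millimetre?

Sensor diagonal = √(13.31² + 9.65²) = √270.2786 ≈ 16.4402 mm.
From α = 2·arctan(d/2f) we get f = d / (2·tan(α/2)).
With d = 16.4402 mm and α/2 = 51.85°, tan(α/2) ≈ 1.27306, so f ≈ 16.4402 / 2.54612 ≈ 6.4570 mm.

6.46 mm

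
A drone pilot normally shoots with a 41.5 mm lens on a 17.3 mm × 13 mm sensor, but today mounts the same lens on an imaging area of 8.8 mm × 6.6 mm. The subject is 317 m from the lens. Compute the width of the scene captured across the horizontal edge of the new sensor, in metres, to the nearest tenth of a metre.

67.2 m

The focal length stays 41.5 mm; the relevant sensor dimension is now w = 8.8 mm. Object distance dₒ = 317 m = 317000 mm.
Thin-lens field width W = w·(dₒ − f)/f = 8.8 × (317000 − 41.5)/41.5 ≈ 67210.477 mm = 67.2105 m.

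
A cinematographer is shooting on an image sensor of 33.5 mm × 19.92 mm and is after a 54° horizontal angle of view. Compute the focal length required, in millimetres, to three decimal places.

32.874 mm

From α = 2·arctan(w/2f) we get f = w / (2·tan(α/2)).
With w = 33.5 mm and α/2 = 27°, tan(α/2) ≈ 0.50953, so f ≈ 33.5 / 1.01905 ≈ 32.8737 mm.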